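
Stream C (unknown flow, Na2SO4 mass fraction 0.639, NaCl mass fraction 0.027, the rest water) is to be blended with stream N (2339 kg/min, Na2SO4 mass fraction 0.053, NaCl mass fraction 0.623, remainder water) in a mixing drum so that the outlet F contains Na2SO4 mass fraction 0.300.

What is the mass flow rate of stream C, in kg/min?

1704 kg/min

Let C be the unknown flow. Total out = 2339 + C.
Na2SO4 balance: 123.97 + 0.639·C = 0.300·(2339 + C)
(0.639 − 0.300)·C = 0.300×2339 − 123.97 = 577.73
C = 577.73 / 0.339 = 1704.2 kg/min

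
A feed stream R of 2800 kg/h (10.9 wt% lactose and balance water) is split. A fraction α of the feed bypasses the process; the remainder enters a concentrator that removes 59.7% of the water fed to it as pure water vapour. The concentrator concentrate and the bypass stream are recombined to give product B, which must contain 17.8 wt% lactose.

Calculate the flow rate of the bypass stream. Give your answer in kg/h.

All 2800×0.109 = 305.2 kg/h of lactose reaches B, so B = 305.2/0.178 = 1714.6 kg/h and vapour = 1085.4 kg/h.
The evaporator receives (1−α)·2800 of feed at 0.891 water and removes 0.597 of that water:
0.597×0.891×(1−α)×2800 = 1085.4
(1−α) = 1085.4/1489.4 = 0.7287;  α = 0.2713.
Bypass flow = 0.2713×2800 = 759.51 kg/h.

759.5 kg/h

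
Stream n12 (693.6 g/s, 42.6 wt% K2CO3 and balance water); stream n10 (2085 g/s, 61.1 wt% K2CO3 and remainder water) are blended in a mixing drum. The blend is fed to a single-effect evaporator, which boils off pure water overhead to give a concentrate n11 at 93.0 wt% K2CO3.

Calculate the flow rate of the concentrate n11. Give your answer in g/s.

1688 g/s

K2CO3 entering = 693.6×0.426 + 2085×0.611 = 1569.4 g/s.
All K2CO3 reports to n11, so n11 = 1569.4/0.930 = 1687.5 g/s.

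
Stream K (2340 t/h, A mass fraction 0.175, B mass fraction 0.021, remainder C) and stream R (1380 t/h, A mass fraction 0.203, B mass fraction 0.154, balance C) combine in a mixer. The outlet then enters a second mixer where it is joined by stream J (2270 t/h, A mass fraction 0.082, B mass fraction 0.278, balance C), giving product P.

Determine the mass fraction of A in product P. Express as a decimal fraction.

0.146

Overall, product flow = 5990 t/h.
A in = 2340×0.175 + 1380×0.203 + 2270×0.082 = 875.78 t/h.
A fraction in P = 0.146.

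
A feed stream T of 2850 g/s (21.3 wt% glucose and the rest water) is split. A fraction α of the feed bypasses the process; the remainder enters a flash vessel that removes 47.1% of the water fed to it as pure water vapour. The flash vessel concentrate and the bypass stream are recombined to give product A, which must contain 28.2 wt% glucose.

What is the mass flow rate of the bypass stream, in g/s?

All 2850×0.213 = 607.05 g/s of glucose reaches A, so A = 607.05/0.282 = 2152.7 g/s and vapour = 697.34 g/s.
The evaporator receives (1−α)·2850 of feed at 0.787 water and removes 0.471 of that water:
0.471×0.787×(1−α)×2850 = 697.34
(1−α) = 697.34/1056.4 = 0.6601;  α = 0.3399.
Bypass flow = 0.3399×2850 = 968.74 g/s.

968.7 g/s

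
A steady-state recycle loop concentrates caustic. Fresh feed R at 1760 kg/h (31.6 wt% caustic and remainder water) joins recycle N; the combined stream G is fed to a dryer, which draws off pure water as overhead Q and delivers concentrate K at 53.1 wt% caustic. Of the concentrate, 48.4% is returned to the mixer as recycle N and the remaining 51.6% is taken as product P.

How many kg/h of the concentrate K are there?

Overall caustic balance (none leaves overhead): caustic in fresh feed = caustic in product, i.e. 1760×0.316 = (1−0.484)·K·0.531.
K = 556.16/(0.531×0.516) = 2029.8 kg/h.

2030 kg/h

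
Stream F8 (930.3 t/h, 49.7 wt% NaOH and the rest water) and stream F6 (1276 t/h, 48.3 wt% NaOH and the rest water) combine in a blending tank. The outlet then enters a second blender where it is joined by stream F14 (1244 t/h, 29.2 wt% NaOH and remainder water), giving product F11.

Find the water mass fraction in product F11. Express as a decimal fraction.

Overall, product flow = 3450.3 t/h.
water in = 930.3×0.503 + 1276×0.517 + 1244×0.708 = 2008.4 t/h.
water fraction in F11 = 0.5821.

0.5821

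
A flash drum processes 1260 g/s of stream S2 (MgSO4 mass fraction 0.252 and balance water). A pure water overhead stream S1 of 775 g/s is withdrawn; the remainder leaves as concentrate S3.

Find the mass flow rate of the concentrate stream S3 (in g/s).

Concentrate = 1260 − 775 = 485 g/s.

485 g/s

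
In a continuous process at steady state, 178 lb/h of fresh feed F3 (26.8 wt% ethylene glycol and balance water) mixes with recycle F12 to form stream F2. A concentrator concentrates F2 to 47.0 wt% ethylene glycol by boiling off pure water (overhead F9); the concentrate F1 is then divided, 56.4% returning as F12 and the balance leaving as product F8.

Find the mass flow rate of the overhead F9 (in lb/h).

Overall ethylene glycol balance (none leaves overhead): ethylene glycol in fresh feed = ethylene glycol in product, i.e. 178×0.268 = (1−0.564)·F1·0.470.
F1 = 47.704/(0.470×0.436) = 232.79 lb/h.
Recycle F12 = 0.564×232.79 = 131.3 lb/h.
Combined feed F2 = 178 + 131.3 = 309.3 lb/h.
Overhead F9 = F2 − F1 = 309.3 − 232.79 = 76.502 lb/h.

76.5 lb/h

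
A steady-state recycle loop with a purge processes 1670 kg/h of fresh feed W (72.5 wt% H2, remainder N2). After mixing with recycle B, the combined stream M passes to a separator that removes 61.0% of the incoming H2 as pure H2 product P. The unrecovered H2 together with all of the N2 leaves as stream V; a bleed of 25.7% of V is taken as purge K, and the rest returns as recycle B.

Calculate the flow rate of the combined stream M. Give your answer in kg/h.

3492 kg/h

N2 enters only via W and leaves only via the purge: 1670×0.275 = 0.257×(N2 in V), and the separator passes all N2, so N2 in M = N2 in V = 1787 kg/h.
H2 in M: m_A = 1670×0.725 + (1−0.257)·(1−0.610)·m_A, so m_A = 1210.8/0.7102 = 1704.7 kg/h.
M = 1704.7 + 1787 = 3491.7 kg/h.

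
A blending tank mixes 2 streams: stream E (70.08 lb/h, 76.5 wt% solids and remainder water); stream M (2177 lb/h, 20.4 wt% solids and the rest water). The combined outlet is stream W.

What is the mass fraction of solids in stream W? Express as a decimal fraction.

0.221

Total flow out = 70.08 + 2177 = 2247.1 lb/h.
solids in = 70.08×0.765 + 2177×0.204 = 497.72 lb/h.
solids mass fraction in W = 497.72/2247.1 = 0.221.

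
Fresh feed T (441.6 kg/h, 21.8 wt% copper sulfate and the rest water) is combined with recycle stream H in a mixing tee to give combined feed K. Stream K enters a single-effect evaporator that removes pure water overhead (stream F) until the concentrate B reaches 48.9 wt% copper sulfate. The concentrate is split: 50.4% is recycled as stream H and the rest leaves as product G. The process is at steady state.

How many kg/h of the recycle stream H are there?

200 kg/h

Overall copper sulfate balance (none leaves overhead): copper sulfate in fresh feed = copper sulfate in product, i.e. 441.6×0.218 = (1−0.504)·B·0.489.
B = 96.269/(0.489×0.496) = 396.91 kg/h.
Recycle H = 0.504×396.91 = 200.04 kg/h.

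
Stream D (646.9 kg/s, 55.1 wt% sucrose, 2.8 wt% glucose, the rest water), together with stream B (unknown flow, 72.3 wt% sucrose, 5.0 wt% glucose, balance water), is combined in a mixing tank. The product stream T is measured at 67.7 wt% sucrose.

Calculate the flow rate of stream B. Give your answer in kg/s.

1772 kg/s

Let B be the unknown flow. Total out = 646.9 + B.
sucrose balance: 356.44 + 0.723·B = 0.677·(646.9 + B)
(0.723 − 0.677)·B = 0.677×646.9 − 356.44 = 81.509
B = 81.509 / 0.046 = 1771.9 kg/s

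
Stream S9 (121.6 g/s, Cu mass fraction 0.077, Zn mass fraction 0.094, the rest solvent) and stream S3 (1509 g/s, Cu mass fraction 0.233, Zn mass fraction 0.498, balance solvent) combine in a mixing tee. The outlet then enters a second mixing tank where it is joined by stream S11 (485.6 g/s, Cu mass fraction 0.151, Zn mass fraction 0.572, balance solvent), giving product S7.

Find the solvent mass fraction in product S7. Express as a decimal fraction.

Overall, product flow = 2116.2 g/s.
solvent in = 121.6×0.829 + 1509×0.269 + 485.6×0.277 = 641.24 g/s.
solvent fraction in S7 = 0.303.

0.303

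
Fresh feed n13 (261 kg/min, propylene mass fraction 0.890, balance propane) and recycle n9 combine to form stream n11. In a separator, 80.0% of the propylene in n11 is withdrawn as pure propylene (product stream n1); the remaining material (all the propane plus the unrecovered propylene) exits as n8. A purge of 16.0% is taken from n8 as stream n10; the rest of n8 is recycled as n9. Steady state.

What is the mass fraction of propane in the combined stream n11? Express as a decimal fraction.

0.391

propane enters only via n13 and leaves only via the purge: 261×0.110 = 0.160×(propane in n8), and the separator passes all propane, so propane in n11 = propane in n8 = 179.44 kg/min.
propylene in n11: m_A = 261×0.890 + (1−0.160)·(1−0.800)·m_A, so m_A = 232.29/0.8320 = 279.19 kg/min.
n11 = 279.19 + 179.44 = 458.63 kg/min.
propane fraction in n11 = 179.44/458.63 = 0.391.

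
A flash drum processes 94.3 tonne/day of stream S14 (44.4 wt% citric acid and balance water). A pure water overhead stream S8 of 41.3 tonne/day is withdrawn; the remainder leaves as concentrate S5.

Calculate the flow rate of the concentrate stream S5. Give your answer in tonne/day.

53 tonne/day

Concentrate = 94.3 − 41.3 = 53 tonne/day.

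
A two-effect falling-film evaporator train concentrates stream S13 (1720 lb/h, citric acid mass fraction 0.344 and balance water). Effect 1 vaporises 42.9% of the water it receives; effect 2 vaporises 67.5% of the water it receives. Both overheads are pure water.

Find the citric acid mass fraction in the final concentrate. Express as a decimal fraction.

water in feed = 1720×0.656 = 1128.3 lb/h.
After stage 1: water left = (1−0.429)×1128.3 = 644.27; stream total = 1236 lb/h.
After stage 2: water left = (1−0.675)×644.27 = 209.39; final concentrate = 801.07 lb/h.
citric acid fraction = 591.68/801.07 = 0.739.

0.739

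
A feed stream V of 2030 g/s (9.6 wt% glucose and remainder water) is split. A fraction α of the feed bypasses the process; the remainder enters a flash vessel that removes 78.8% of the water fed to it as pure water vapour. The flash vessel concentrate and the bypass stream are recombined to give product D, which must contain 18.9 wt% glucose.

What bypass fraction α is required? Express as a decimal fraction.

All 2030×0.096 = 194.88 g/s of glucose reaches D, so D = 194.88/0.189 = 1031.1 g/s and vapour = 998.89 g/s.
The evaporator receives (1−α)·2030 of feed at 0.904 water and removes 0.788 of that water:
0.788×0.904×(1−α)×2030 = 998.89
(1−α) = 998.89/1446.1 = 0.6908;  α = 0.3092.

0.309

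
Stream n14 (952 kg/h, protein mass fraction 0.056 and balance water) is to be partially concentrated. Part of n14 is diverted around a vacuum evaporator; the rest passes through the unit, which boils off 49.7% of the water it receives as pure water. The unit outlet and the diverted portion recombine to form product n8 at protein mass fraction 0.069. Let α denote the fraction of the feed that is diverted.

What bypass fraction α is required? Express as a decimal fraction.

0.598

All 952×0.056 = 53.312 kg/h of protein reaches n8, so n8 = 53.312/0.069 = 772.64 kg/h and vapour = 179.36 kg/h.
The evaporator receives (1−α)·952 of feed at 0.944 water and removes 0.497 of that water:
0.497×0.944×(1−α)×952 = 179.36
(1−α) = 179.36/446.65 = 0.4016;  α = 0.5984.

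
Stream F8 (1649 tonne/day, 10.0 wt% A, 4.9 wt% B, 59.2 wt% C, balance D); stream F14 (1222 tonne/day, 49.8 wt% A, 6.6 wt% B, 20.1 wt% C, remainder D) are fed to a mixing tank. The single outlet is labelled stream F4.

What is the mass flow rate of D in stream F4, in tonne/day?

714.3 tonne/day

D out = D in = 1649×0.259 + 1222×0.235 = 714.26 tonne/day.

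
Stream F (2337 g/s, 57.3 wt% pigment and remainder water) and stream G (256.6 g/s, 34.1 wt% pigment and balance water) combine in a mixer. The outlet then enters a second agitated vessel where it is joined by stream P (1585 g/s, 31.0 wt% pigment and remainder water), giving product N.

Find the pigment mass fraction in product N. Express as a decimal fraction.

0.4590

Overall, product flow = 4178.6 g/s.
pigment in = 2337×0.573 + 256.6×0.341 + 1585×0.310 = 1918 g/s.
pigment fraction in N = 0.4590.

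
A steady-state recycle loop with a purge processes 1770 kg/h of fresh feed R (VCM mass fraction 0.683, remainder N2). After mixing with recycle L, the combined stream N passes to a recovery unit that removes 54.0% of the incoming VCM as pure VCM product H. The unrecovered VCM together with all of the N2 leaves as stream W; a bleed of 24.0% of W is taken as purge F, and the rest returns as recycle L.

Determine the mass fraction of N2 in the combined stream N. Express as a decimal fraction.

N2 enters only via R and leaves only via the purge: 1770×0.317 = 0.240×(N2 in W), and the recovery unit passes all N2, so N2 in N = N2 in W = 2337.9 kg/h.
VCM in N: m_A = 1770×0.683 + (1−0.240)·(1−0.540)·m_A, so m_A = 1208.9/0.6504 = 1858.7 kg/h.
N = 1858.7 + 2337.9 = 4196.6 kg/h.
N2 fraction in N = 2337.9/4196.6 = 0.557.

0.557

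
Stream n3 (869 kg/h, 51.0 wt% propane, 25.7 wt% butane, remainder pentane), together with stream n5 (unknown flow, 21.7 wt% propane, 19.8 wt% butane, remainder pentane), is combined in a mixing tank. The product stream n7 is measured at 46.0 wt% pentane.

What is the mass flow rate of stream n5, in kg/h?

Let n5 be the unknown flow. Total out = 869 + n5.
pentane balance: 202.48 + 0.585·n5 = 0.460·(869 + n5)
(0.585 − 0.460)·n5 = 0.460×869 − 202.48 = 197.26
n5 = 197.26 / 0.125 = 1578.1 kg/h

1578 kg/h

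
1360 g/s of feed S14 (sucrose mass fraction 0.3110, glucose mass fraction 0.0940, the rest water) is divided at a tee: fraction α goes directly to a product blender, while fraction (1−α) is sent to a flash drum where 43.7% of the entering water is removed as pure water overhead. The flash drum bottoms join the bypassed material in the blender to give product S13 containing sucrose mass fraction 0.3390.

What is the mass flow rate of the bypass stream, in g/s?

928 g/s

All 1360×0.311 = 422.96 g/s of sucrose reaches S13, so S13 = 422.96/0.339 = 1247.7 g/s and vapour = 112.33 g/s.
The evaporator receives (1−α)·1360 of feed at 0.595 water and removes 0.437 of that water:
0.437×0.595×(1−α)×1360 = 112.33
(1−α) = 112.33/353.62 = 0.3177;  α = 0.6823.
Bypass flow = 0.6823×1360 = 927.98 g/s.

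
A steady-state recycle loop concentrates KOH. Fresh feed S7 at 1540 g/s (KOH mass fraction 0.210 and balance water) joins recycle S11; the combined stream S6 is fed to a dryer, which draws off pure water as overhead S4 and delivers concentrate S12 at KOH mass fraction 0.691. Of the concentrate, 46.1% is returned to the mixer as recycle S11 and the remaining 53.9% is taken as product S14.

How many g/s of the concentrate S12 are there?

Overall KOH balance (none leaves overhead): KOH in fresh feed = KOH in product, i.e. 1540×0.210 = (1−0.461)·S12·0.691.
S12 = 323.4/(0.691×0.539) = 868.31 g/s.

868.3 g/s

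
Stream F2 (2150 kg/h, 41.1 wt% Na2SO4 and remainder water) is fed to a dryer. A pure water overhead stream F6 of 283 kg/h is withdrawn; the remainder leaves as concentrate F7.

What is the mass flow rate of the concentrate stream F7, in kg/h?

Concentrate = 2150 − 283 = 1867 kg/h.

1867 kg/h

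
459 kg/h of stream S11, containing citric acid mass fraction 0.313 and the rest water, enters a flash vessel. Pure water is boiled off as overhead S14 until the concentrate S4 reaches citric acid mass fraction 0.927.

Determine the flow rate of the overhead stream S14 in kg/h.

citric acid is conserved: 459×0.313 = 143.67 kg/h all reports to the concentrate.
Concentrate = 143.67/(target fraction) = 154.98 kg/h.
Overhead = 459 − 154.98 = 304.02 kg/h.

304 kg/h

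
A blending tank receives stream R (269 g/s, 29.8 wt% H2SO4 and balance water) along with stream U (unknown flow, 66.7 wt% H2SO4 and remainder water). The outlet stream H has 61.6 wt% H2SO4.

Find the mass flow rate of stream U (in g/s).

Let U be the unknown flow. Total out = 269 + U.
H2SO4 balance: 80.162 + 0.667·U = 0.616·(269 + U)
(0.667 − 0.616)·U = 0.616×269 − 80.162 = 85.542
U = 85.542 / 0.051 = 1677.3 g/s

1677 g/s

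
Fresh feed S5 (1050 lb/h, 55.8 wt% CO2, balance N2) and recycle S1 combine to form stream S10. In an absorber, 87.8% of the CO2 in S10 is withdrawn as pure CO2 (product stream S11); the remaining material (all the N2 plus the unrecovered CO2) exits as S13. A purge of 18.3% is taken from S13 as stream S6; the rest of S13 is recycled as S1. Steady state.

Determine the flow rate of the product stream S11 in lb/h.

CO2 in S10: m_A = 1050×0.558 + (1−0.183)·(1−0.878)·m_A, so m_A = 585.9/0.9003 = 650.76 lb/h.
Product S11 = 0.878×650.76 = 571.37 lb/h.

571.4 lb/h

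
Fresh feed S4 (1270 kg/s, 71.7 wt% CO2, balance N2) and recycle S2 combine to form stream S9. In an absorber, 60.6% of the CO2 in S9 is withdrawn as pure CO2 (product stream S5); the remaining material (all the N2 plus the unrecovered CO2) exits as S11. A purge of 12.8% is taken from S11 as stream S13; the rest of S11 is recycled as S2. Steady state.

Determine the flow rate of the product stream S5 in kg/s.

840.6 kg/s

CO2 in S9: m_A = 1270×0.717 + (1−0.128)·(1−0.606)·m_A, so m_A = 910.59/0.6564 = 1387.2 kg/s.
Product S5 = 0.606×1387.2 = 840.63 kg/s.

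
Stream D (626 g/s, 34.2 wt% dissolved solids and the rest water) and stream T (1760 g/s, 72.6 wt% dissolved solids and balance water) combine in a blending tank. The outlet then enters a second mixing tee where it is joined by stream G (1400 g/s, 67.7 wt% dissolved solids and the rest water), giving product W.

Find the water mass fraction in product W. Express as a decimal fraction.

0.3556

Overall, product flow = 3786 g/s.
water in = 626×0.658 + 1760×0.274 + 1400×0.323 = 1346.3 g/s.
water fraction in W = 0.3556.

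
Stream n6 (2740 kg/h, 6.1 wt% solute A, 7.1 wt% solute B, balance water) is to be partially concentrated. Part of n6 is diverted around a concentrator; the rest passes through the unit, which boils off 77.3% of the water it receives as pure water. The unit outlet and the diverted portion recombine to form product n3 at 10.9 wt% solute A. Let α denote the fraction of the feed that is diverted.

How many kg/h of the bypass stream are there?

941.7 kg/h

All 2740×0.061 = 167.14 kg/h of solute A reaches n3, so n3 = 167.14/0.109 = 1533.4 kg/h and vapour = 1206.6 kg/h.
The evaporator receives (1−α)·2740 of feed at 0.868 water and removes 0.773 of that water:
0.773×0.868×(1−α)×2740 = 1206.6
(1−α) = 1206.6/1838.4 = 0.6563;  α = 0.3437.
Bypass flow = 0.3437×2740 = 941.68 kg/h.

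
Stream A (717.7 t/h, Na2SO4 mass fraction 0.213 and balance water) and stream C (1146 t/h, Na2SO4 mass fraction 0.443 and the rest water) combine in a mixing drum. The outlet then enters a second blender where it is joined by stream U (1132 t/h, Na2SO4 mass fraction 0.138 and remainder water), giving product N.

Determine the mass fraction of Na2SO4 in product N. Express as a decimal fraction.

Overall, product flow = 2995.7 t/h.
Na2SO4 in = 717.7×0.213 + 1146×0.443 + 1132×0.138 = 816.76 t/h.
Na2SO4 fraction in N = 0.273.

0.273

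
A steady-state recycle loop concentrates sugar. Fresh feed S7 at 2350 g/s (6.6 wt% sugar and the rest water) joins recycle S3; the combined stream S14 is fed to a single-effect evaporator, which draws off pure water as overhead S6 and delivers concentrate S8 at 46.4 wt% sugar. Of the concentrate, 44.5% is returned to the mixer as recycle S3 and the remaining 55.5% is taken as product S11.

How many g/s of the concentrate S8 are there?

Overall sugar balance (none leaves overhead): sugar in fresh feed = sugar in product, i.e. 2350×0.066 = (1−0.445)·S8·0.464.
S8 = 155.1/(0.464×0.555) = 602.28 g/s.

602.3 g/s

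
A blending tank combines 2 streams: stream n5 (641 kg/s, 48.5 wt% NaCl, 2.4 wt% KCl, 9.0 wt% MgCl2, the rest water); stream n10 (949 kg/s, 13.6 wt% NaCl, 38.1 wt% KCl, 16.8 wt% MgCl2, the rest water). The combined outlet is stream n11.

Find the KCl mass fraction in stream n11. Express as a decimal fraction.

0.237

Total flow out = 641 + 949 = 1590 kg/s.
KCl in = 641×0.024 + 949×0.381 = 376.95 kg/s.
KCl mass fraction in n11 = 376.95/1590 = 0.237.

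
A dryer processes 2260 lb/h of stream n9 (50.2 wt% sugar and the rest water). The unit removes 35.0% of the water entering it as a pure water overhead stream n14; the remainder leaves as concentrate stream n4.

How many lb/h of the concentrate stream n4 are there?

1866 lb/h

water entering = 2260×0.498 = 1125.5 lb/h; overhead removed = 0.350×1125.5 = 393.92 lb/h.
Concentrate = 2260 − 393.92 = 1866.1 lb/h.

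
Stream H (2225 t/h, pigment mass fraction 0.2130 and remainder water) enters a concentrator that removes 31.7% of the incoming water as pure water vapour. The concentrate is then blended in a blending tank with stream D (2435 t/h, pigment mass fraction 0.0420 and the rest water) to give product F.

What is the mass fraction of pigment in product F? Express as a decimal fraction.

0.1404

Vapour removed = 0.317×0.787×2225 = 555.09 t/h; concentrate = 1669.9 t/h.
pigment reaching the mixer = 473.93 (from concentrate) + 2435×0.042 = 576.2 t/h.
Product flow = 1669.9 + 2435 = 4104.9 t/h; pigment fraction = 0.1404.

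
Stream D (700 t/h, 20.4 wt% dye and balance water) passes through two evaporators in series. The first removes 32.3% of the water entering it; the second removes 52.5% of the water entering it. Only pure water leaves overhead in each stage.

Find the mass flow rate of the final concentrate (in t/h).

water in feed = 700×0.796 = 557.2 t/h.
After stage 1: water left = (1−0.323)×557.2 = 377.22; stream total = 520.02 t/h.
After stage 2: water left = (1−0.525)×377.22 = 179.18; final concentrate = 321.98 t/h.

322 t/h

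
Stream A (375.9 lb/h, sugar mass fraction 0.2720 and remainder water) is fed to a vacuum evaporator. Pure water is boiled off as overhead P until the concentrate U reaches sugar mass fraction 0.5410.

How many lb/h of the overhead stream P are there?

sugar is conserved: 375.9×0.272 = 102.24 lb/h all reports to the concentrate.
Concentrate = 102.24/(target fraction) = 188.99 lb/h.
Overhead = 375.9 − 188.99 = 186.91 lb/h.

186.9 lb/h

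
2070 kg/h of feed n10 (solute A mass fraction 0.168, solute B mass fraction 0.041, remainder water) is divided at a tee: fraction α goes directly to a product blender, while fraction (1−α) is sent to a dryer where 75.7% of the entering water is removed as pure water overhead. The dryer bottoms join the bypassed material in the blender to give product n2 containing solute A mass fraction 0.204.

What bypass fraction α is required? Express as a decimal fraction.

0.705

All 2070×0.168 = 347.76 kg/h of solute A reaches n2, so n2 = 347.76/0.204 = 1704.7 kg/h and vapour = 365.29 kg/h.
The evaporator receives (1−α)·2070 of feed at 0.791 water and removes 0.757 of that water:
0.757×0.791×(1−α)×2070 = 365.29
(1−α) = 365.29/1239.5 = 0.2947;  α = 0.7053.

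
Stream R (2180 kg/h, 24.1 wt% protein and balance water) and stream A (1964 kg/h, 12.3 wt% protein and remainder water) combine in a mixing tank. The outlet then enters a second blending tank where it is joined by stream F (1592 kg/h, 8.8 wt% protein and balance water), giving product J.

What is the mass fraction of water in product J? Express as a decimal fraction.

0.842

Overall, product flow = 5736 kg/h.
water in = 2180×0.759 + 1964×0.877 + 1592×0.912 = 4829 kg/h.
water fraction in J = 0.842.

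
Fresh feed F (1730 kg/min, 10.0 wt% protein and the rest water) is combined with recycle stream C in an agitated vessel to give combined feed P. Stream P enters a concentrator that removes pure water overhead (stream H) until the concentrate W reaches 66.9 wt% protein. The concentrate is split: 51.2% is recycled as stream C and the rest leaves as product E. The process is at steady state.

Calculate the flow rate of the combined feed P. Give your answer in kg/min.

2001 kg/min

Overall protein balance (none leaves overhead): protein in fresh feed = protein in product, i.e. 1730×0.100 = (1−0.512)·W·0.669.
W = 173/(0.669×0.488) = 529.91 kg/min.
Recycle C = 0.512×529.91 = 271.31 kg/min.
Combined feed P = 1730 + 271.31 = 2001.3 kg/min.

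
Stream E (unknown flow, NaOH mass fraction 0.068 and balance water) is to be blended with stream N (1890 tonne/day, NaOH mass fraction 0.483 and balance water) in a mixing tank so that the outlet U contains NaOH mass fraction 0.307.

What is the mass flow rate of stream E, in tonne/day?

1392 tonne/day

Let E be the unknown flow. Total out = 1890 + E.
NaOH balance: 912.87 + 0.068·E = 0.307·(1890 + E)
(0.068 − 0.307)·E = 0.307×1890 − 912.87 = -332.64
E = -332.64 / -0.239 = 1391.8 tonne/day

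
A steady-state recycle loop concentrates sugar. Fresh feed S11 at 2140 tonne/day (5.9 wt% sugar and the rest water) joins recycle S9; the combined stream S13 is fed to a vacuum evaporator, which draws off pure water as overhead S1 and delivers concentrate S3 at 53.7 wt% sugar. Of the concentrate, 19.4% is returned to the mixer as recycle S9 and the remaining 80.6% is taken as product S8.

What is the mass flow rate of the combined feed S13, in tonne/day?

2197 tonne/day

Overall sugar balance (none leaves overhead): sugar in fresh feed = sugar in product, i.e. 2140×0.059 = (1−0.194)·S3·0.537.
S3 = 126.26/(0.537×0.806) = 291.71 tonne/day.
Recycle S9 = 0.194×291.71 = 56.592 tonne/day.
Combined feed S13 = 2140 + 56.592 = 2196.6 tonne/day.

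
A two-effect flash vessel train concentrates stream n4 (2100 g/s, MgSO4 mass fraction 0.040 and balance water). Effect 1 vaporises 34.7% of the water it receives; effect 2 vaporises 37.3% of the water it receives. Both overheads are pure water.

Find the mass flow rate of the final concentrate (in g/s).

water in feed = 2100×0.960 = 2016 g/s.
After stage 1: water left = (1−0.347)×2016 = 1316.4; stream total = 1400.4 g/s.
After stage 2: water left = (1−0.373)×1316.4 = 825.41; final concentrate = 909.41 g/s.

909.4 g/s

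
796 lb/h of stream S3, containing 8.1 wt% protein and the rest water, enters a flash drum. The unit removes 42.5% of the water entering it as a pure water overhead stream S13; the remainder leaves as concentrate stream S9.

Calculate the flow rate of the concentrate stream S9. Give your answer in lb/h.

485.1 lb/h

water entering = 796×0.919 = 731.52 lb/h; overhead removed = 0.425×731.52 = 310.9 lb/h.
Concentrate = 796 − 310.9 = 485.1 lb/h.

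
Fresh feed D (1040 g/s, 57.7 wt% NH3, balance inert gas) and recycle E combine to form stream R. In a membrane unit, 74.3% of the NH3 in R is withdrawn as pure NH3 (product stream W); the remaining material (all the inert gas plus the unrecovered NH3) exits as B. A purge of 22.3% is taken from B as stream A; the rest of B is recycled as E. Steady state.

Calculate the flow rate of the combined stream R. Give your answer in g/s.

inert gas enters only via D and leaves only via the purge: 1040×0.423 = 0.223×(inert gas in B), and the membrane unit passes all inert gas, so inert gas in R = inert gas in B = 1972.7 g/s.
NH3 in R: m_A = 1040×0.577 + (1−0.223)·(1−0.743)·m_A, so m_A = 600.08/0.8003 = 749.81 g/s.
R = 749.81 + 1972.7 = 2722.5 g/s.

2723 g/s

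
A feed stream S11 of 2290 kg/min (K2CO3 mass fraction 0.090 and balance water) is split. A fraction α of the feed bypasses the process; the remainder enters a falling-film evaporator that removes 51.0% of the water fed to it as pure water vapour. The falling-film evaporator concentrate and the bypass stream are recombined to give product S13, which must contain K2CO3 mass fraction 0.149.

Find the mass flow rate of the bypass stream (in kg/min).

336.2 kg/min

All 2290×0.090 = 206.1 kg/min of K2CO3 reaches S13, so S13 = 206.1/0.149 = 1383.2 kg/min and vapour = 906.78 kg/min.
The evaporator receives (1−α)·2290 of feed at 0.910 water and removes 0.510 of that water:
0.510×0.910×(1−α)×2290 = 906.78
(1−α) = 906.78/1062.8 = 0.8532;  α = 0.1468.
Bypass flow = 0.1468×2290 = 336.16 kg/min.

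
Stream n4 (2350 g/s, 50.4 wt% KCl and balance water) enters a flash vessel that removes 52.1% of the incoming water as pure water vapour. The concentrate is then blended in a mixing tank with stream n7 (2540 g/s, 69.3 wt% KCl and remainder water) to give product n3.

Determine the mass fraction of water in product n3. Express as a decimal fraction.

0.312

Vapour removed = 0.521×0.496×2350 = 607.28 g/s; concentrate = 1742.7 g/s.
water reaching the mixer = 558.32 (from concentrate) + 2540×0.307 = 1338.1 g/s.
Product flow = 1742.7 + 2540 = 4282.7 g/s; water fraction = 0.312.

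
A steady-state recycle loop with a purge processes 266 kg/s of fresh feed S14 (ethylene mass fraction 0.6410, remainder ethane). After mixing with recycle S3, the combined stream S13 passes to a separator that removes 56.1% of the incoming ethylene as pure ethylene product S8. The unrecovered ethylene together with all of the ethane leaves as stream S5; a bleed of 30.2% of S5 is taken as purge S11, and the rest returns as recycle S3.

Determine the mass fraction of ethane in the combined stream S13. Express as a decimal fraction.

ethane enters only via S14 and leaves only via the purge: 266×0.359 = 0.302×(ethane in S5), and the separator passes all ethane, so ethane in S13 = ethane in S5 = 316.21 kg/s.
ethylene in S13: m_A = 266×0.641 + (1−0.302)·(1−0.561)·m_A, so m_A = 170.51/0.6936 = 245.84 kg/s.
S13 = 245.84 + 316.21 = 562.04 kg/s.
ethane fraction in S13 = 316.21/562.04 = 0.5626.

0.5626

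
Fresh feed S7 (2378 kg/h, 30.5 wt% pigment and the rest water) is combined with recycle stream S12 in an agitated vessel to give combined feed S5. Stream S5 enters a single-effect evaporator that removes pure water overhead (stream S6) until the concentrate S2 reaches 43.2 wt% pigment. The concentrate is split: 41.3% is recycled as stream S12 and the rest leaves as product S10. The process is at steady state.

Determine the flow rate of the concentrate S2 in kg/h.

2860 kg/h

Overall pigment balance (none leaves overhead): pigment in fresh feed = pigment in product, i.e. 2378×0.305 = (1−0.413)·S2·0.432.
S2 = 725.29/(0.432×0.587) = 2860.2 kg/h.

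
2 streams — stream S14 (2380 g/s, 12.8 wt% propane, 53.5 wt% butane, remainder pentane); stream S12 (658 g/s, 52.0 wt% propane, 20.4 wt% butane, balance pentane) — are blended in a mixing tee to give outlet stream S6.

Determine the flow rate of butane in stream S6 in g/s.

1408 g/s

butane out = butane in = 2380×0.535 + 658×0.204 = 1407.5 g/s.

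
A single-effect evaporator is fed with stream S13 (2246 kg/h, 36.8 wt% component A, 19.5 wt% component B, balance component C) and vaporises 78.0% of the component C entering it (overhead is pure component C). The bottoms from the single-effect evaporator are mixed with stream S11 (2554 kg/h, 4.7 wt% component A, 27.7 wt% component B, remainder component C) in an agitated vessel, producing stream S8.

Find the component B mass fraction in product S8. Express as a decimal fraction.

Vapour removed = 0.780×0.437×2246 = 765.57 kg/h; concentrate = 1480.4 kg/h.
component B reaching the mixer = 437.97 (from concentrate) + 2554×0.277 = 1145.4 kg/h.
Product flow = 1480.4 + 2554 = 4034.4 kg/h; component B fraction = 0.284.

0.284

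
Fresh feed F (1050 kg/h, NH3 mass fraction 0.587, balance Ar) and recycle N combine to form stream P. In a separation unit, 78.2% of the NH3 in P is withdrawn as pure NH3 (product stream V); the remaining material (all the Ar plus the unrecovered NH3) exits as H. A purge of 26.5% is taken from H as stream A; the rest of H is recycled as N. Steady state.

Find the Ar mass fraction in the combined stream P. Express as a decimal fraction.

Ar enters only via F and leaves only via the purge: 1050×0.413 = 0.265×(Ar in H), and the separation unit passes all Ar, so Ar in P = Ar in H = 1636.4 kg/h.
NH3 in P: m_A = 1050×0.587 + (1−0.265)·(1−0.782)·m_A, so m_A = 616.35/0.8398 = 733.95 kg/h.
P = 733.95 + 1636.4 = 2370.4 kg/h.
Ar fraction in P = 1636.4/2370.4 = 0.690.

0.690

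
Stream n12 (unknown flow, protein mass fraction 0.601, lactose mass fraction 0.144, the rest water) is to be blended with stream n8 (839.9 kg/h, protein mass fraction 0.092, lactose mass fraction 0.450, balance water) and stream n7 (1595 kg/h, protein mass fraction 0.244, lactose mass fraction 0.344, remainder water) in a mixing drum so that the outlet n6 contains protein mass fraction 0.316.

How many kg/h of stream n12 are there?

Let n12 be the unknown flow. Total out = 2434.9 + n12.
protein balance: 466.45 + 0.601·n12 = 0.316·(2434.9 + n12)
(0.601 − 0.316)·n12 = 0.316×2434.9 − 466.45 = 302.98
n12 = 302.98 / 0.285 = 1063.1 kg/h

1063 kg/h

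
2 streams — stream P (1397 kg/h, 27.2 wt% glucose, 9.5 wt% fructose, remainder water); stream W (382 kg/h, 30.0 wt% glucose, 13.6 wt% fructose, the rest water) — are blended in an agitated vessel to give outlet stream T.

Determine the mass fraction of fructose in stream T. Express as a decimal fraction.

Total flow out = 1397 + 382 = 1779 kg/h.
fructose in = 1397×0.095 + 382×0.136 = 184.67 kg/h.
fructose mass fraction in T = 184.67/1779 = 0.104.

0.104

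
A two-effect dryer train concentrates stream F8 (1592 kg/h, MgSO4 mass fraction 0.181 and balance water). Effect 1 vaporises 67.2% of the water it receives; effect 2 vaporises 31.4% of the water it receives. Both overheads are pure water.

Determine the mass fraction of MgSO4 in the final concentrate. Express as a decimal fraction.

0.496

water in feed = 1592×0.819 = 1303.8 kg/h.
After stage 1: water left = (1−0.672)×1303.8 = 427.66; stream total = 715.81 kg/h.
After stage 2: water left = (1−0.314)×427.66 = 293.38; final concentrate = 581.53 kg/h.
MgSO4 fraction = 288.15/581.53 = 0.496.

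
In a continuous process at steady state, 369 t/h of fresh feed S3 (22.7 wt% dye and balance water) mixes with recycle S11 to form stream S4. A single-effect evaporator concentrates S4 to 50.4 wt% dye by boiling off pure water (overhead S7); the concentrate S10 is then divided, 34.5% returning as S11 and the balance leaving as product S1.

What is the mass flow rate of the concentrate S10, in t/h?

Overall dye balance (none leaves overhead): dye in fresh feed = dye in product, i.e. 369×0.227 = (1−0.345)·S10·0.504.
S10 = 83.763/(0.504×0.655) = 253.74 t/h.

253.7 t/h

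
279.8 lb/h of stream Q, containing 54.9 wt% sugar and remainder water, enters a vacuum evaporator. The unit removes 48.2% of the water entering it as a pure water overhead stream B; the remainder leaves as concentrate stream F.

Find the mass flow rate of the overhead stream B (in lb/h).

water entering = 279.8×0.451 = 126.19 lb/h; overhead removed = 0.482×126.19 = 60.823 lb/h.

60.82 lb/h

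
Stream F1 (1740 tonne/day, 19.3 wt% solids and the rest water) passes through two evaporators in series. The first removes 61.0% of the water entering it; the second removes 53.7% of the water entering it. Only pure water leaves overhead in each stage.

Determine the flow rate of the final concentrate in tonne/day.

589.4 tonne/day

water in feed = 1740×0.807 = 1404.2 tonne/day.
After stage 1: water left = (1−0.610)×1404.2 = 547.63; stream total = 883.45 tonne/day.
After stage 2: water left = (1−0.537)×547.63 = 253.55; final concentrate = 589.37 tonne/day.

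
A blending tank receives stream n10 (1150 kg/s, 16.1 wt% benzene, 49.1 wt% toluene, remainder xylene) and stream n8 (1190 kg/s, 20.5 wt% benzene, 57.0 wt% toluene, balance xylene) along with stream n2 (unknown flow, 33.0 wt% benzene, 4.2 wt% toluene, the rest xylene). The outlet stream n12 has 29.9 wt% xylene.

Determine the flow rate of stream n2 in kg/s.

Let n2 be the unknown flow. Total out = 2340 + n2.
xylene balance: 667.95 + 0.628·n2 = 0.299·(2340 + n2)
(0.628 − 0.299)·n2 = 0.299×2340 − 667.95 = 31.71
n2 = 31.71 / 0.329 = 96.383 kg/s

96.38 kg/s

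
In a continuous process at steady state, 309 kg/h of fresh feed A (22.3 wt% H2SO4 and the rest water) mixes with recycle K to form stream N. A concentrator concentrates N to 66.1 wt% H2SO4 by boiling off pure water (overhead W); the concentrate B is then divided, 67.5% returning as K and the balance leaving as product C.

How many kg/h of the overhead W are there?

204.8 kg/h

Overall H2SO4 balance (none leaves overhead): H2SO4 in fresh feed = H2SO4 in product, i.e. 309×0.223 = (1−0.675)·B·0.661.
B = 68.907/(0.661×0.325) = 320.76 kg/h.
Recycle K = 0.675×320.76 = 216.51 kg/h.
Combined feed N = 309 + 216.51 = 525.51 kg/h.
Overhead W = N − B = 525.51 − 320.76 = 204.75 kg/h.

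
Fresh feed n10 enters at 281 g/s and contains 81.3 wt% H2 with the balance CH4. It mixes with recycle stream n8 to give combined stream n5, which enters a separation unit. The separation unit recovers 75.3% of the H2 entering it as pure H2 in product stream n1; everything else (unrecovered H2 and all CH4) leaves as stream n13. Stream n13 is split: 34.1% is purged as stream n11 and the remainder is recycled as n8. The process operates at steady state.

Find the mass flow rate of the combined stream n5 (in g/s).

CH4 enters only via n10 and leaves only via the purge: 281×0.187 = 0.341×(CH4 in n13), and the separation unit passes all CH4, so CH4 in n5 = CH4 in n13 = 154.1 g/s.
H2 in n5: m_A = 281×0.813 + (1−0.341)·(1−0.753)·m_A, so m_A = 228.45/0.8372 = 272.87 g/s.
n5 = 272.87 + 154.1 = 426.97 g/s.

427 g/s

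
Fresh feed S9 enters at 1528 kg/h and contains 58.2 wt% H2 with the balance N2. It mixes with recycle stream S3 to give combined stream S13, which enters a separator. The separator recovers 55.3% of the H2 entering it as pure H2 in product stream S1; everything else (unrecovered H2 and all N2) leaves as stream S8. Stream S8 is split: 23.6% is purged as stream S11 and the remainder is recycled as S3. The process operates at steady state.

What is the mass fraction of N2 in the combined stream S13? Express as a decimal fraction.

N2 enters only via S9 and leaves only via the purge: 1528×0.418 = 0.236×(N2 in S8), and the separator passes all N2, so N2 in S13 = N2 in S8 = 2706.4 kg/h.
H2 in S13: m_A = 1528×0.582 + (1−0.236)·(1−0.553)·m_A, so m_A = 889.3/0.6585 = 1350.5 kg/h.
S13 = 1350.5 + 2706.4 = 4056.9 kg/h.
N2 fraction in S13 = 2706.4/4056.9 = 0.6671.

0.6671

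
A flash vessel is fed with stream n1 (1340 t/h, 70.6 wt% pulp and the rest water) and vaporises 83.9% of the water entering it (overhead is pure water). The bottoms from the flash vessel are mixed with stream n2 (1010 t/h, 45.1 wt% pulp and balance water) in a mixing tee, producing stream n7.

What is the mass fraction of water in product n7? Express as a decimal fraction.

Vapour removed = 0.839×0.294×1340 = 330.53 t/h; concentrate = 1009.5 t/h.
water reaching the mixer = 63.428 (from concentrate) + 1010×0.549 = 617.92 t/h.
Product flow = 1009.5 + 1010 = 2019.5 t/h; water fraction = 0.3060.

0.3060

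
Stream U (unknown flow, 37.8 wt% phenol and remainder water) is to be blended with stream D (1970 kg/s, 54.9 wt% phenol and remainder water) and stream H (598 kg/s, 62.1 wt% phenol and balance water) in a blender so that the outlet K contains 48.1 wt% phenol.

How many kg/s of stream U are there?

Let U be the unknown flow. Total out = 2568 + U.
phenol balance: 1452.9 + 0.378·U = 0.481·(2568 + U)
(0.378 − 0.481)·U = 0.481×2568 − 1452.9 = -217.68
U = -217.68 / -0.103 = 2113.4 kg/s

2113 kg/s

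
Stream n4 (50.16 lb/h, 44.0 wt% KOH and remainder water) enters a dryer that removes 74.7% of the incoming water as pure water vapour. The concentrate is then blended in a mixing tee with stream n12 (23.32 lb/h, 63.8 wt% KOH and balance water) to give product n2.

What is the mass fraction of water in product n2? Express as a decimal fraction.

0.2962

Vapour removed = 0.747×0.560×50.16 = 20.983 lb/h; concentrate = 29.177 lb/h.
water reaching the mixer = 7.1067 (from concentrate) + 23.32×0.362 = 15.549 lb/h.
Product flow = 29.177 + 23.32 = 52.497 lb/h; water fraction = 0.2962.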